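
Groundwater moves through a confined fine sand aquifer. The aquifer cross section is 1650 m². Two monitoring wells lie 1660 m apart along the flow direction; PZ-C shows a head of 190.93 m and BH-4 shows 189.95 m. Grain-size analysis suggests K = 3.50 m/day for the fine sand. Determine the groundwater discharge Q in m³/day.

Hydraulic gradient i = (190.93 − 189.95) / 1660 = 0.98 / 1660 = 0.0005904.
Darcy's law: Q = K · A · i = 3.500 × 1650 × 0.0005904 = 3.409 m³/day.

3.41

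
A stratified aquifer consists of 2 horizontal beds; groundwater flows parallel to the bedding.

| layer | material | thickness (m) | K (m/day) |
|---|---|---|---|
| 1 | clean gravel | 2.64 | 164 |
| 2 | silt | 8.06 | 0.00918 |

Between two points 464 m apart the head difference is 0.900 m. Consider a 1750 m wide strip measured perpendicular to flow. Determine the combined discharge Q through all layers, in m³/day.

Flow is parallel to layering, so each bed carries its own Darcy discharge and the transmissivities add.
Σ(K_i·b_i) = 164×2.64 + 0.00918×8.06 = 433.0 m²/day.
Hydraulic gradient i = Δh / L = 0.900 / 464 = 0.001940.
Q = Σ(K_i·b_i) · W · i = 433.0 × 1750 × 0.001940 = 1470 m³/day.

1470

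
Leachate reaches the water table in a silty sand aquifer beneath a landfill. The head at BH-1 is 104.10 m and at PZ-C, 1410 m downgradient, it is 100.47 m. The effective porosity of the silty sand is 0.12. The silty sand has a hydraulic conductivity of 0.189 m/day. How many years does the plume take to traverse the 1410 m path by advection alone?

952

Hydraulic gradient i = (104.10 − 100.47) / 1410 = 3.63 / 1410 = 0.002574.
Darcy flux q = K · i = 0.1890 × 0.002574 = 0.0004866 m/day.
Seepage velocity v = q / n_e = 0.0004866 / 0.12 = 0.004055 m/day.
Travel time t = L / v = 1410 / 0.004055 = 3.477e+05 days = 952.1 years.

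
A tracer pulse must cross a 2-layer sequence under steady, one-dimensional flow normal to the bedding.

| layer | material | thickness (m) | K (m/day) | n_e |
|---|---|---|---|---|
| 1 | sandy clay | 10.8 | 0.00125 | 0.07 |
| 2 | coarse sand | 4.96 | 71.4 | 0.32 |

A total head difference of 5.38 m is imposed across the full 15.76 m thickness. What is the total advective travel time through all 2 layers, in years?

With flow normal to the layers, continuity requires the same specific discharge q through every layer.
Σ(b_i/K_i) = 10.8/0.00125 + 4.96/71.4 = 8640 d.
q = Δh / Σ(b_i/K_i) = 5.38 / 8640 = 0.0006227 m/day.
In each layer the seepage velocity is v_i = q/n_i, so the layer transit time is t_i = b_i·n_i / q:
  layer 1 (sandy clay): t_1 = 10.8 × 0.07 / 0.0006227 = 1214 d
  layer 2 (coarse sand): t_2 = 4.96 × 0.32 / 0.0006227 = 2549 d
Total t = Σ t_i = 3763 days = 10.30 years.

10.3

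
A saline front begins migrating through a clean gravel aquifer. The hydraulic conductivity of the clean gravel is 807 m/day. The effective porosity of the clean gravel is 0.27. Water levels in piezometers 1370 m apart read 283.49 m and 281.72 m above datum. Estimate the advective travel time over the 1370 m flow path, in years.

0.971

Hydraulic gradient i = (283.49 − 281.72) / 1370 = 1.77 / 1370 = 0.001292.
Darcy flux q = K · i = 807.0 × 0.001292 = 1.043 m/day.
Seepage velocity v = q / n_e = 1.043 / 0.27 = 3.862 m/day.
Travel time t = L / v = 1370 / 3.862 = 354.8 days = 0.9713 years.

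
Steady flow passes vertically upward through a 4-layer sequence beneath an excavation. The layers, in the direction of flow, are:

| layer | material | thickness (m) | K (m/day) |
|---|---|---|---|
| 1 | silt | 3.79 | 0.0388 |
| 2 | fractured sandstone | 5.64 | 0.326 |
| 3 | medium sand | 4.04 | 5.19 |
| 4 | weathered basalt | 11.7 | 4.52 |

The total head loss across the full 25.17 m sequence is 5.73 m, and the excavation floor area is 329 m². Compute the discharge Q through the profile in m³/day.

15.9

Flow is perpendicular to layering, so the layers act in series and the equivalent K is the thickness-weighted harmonic mean.
Total thickness L = 3.79 + 5.64 + 4.04 + 11.7 = 25.17 m.
Σ(b_i/K_i) = 3.79/0.0388 + 5.64/0.326 + 4.04/5.19 + 11.7/4.52 = 118.3 d.
K_eq = L / Σ(b_i/K_i) = 25.17 / 118.3 = 0.2127 m/day.
Q = K_eq · A · (Δh/L) = 0.2127 × 329 × (5.73/25.17) = 15.93 m³/day.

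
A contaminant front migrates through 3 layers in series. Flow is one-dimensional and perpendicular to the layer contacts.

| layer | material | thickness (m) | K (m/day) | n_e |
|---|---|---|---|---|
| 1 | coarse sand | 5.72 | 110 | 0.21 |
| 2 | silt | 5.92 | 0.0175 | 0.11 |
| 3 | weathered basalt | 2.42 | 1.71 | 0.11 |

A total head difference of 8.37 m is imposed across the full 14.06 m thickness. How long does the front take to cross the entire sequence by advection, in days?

86.0

With flow normal to the layers, continuity requires the same specific discharge q through every layer.
Σ(b_i/K_i) = 5.72/110 + 5.92/0.0175 + 2.42/1.71 = 339.8 d.
q = Δh / Σ(b_i/K_i) = 8.37 / 339.8 = 0.02464 m/day.
In each layer the seepage velocity is v_i = q/n_i, so the layer transit time is t_i = b_i·n_i / q:
  layer 1 (coarse sand): t_1 = 5.72 × 0.21 / 0.02464 = 48.76 d
  layer 2 (silt): t_2 = 5.92 × 0.11 / 0.02464 = 26.43 d
  layer 3 (weathered basalt): t_3 = 2.42 × 0.11 / 0.02464 = 10.81 d
Total t = Σ t_i = 86.00 days.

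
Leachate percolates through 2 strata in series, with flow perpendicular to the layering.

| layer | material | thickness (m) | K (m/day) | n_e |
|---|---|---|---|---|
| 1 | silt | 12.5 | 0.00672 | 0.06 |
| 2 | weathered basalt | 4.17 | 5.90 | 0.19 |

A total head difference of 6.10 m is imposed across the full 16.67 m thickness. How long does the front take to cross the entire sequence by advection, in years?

With flow normal to the layers, continuity requires the same specific discharge q through every layer.
Σ(b_i/K_i) = 12.5/0.00672 + 4.17/5.90 = 1861 d.
q = Δh / Σ(b_i/K_i) = 6.10 / 1861 = 0.003278 m/day.
In each layer the seepage velocity is v_i = q/n_i, so the layer transit time is t_i = b_i·n_i / q:
  layer 1 (silt): t_1 = 12.5 × 0.06 / 0.003278 = 228.8 d
  layer 2 (weathered basalt): t_2 = 4.17 × 0.19 / 0.003278 = 241.7 d
Total t = Σ t_i = 470.5 days = 1.288 years.

1.29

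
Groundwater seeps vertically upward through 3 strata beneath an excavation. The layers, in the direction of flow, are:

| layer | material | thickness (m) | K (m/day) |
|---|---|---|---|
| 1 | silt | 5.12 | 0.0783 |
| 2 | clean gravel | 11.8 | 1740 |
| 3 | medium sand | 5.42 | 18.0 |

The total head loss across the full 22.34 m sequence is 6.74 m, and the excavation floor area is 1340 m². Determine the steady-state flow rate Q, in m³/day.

137

Flow is perpendicular to layering, so the layers act in series and the equivalent K is the thickness-weighted harmonic mean.
Total thickness L = 5.12 + 11.8 + 5.42 = 22.34 m.
Σ(b_i/K_i) = 5.12/0.0783 + 11.8/1740 + 5.42/18.0 = 65.70 d.
K_eq = L / Σ(b_i/K_i) = 22.34 / 65.70 = 0.3400 m/day.
Q = K_eq · A · (Δh/L) = 0.3400 × 1340 × (6.74/22.34) = 137.5 m³/day.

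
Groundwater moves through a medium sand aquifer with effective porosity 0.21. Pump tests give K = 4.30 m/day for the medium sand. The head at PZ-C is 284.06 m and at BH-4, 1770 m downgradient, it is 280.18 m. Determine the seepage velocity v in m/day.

0.0449

Hydraulic gradient i = (284.06 − 280.18) / 1770 = 3.88 / 1770 = 0.002192.
Darcy flux q = K · i = 4.300 × 0.002192 = 0.009426 m/day.
Seepage velocity v = q / n_e = 0.009426 / 0.21 = 0.04489 m/day.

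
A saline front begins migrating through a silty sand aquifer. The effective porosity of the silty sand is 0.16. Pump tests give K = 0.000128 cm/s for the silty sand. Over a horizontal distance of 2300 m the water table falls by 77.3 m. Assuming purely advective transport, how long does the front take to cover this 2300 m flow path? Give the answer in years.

Convert K: 0.000128 cm/s × 864 = 0.1106 m/day.
Hydraulic gradient i = Δh / L = 77.3 / 2300 = 0.03361.
Darcy flux q = K · i = 0.1106 × 0.03361 = 0.003717 m/day.
Seepage velocity v = q / n_e = 0.003717 / 0.16 = 0.02323 m/day.
Travel time t = L / v = 2300 / 0.02323 = 99008 days = 271.1 years.

271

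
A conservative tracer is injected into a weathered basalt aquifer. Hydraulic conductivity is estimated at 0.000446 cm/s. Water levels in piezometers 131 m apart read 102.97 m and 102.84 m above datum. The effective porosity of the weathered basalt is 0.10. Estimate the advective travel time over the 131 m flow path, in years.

93.8

Convert K: 0.000446 cm/s × 864 = 0.3853 m/day.
Hydraulic gradient i = (102.97 − 102.84) / 131 = 0.13 / 131 = 0.0009924.
Darcy flux q = K · i = 0.3853 × 0.0009924 = 0.0003824 m/day.
Seepage velocity v = q / n_e = 0.0003824 / 0.10 = 0.003824 m/day.
Travel time t = L / v = 131 / 0.003824 = 34257 days = 93.79 years.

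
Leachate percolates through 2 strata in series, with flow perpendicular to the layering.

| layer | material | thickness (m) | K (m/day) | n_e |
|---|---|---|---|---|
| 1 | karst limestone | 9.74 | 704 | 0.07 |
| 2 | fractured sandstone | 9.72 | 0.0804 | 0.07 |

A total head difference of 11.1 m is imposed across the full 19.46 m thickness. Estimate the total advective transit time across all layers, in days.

With flow normal to the layers, continuity requires the same specific discharge q through every layer.
Σ(b_i/K_i) = 9.74/704 + 9.72/0.0804 = 120.9 d.
q = Δh / Σ(b_i/K_i) = 11.1 / 120.9 = 0.09180 m/day.
In each layer the seepage velocity is v_i = q/n_i, so the layer transit time is t_i = b_i·n_i / q:
  layer 1 (karst limestone): t_1 = 9.74 × 0.07 / 0.09180 = 7.427 d
  layer 2 (fractured sandstone): t_2 = 9.72 × 0.07 / 0.09180 = 7.411 d
Total t = Σ t_i = 14.84 days.

14.8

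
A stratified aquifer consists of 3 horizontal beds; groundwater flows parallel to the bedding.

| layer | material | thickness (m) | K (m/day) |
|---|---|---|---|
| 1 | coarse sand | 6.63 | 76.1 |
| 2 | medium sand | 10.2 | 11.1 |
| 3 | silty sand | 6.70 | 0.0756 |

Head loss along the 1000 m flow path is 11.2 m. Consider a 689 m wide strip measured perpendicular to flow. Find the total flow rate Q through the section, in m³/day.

Flow is parallel to layering, so each bed carries its own Darcy discharge and the transmissivities add.
Σ(K_i·b_i) = 76.1×6.63 + 11.1×10.2 + 0.0756×6.70 = 618.3 m²/day.
Hydraulic gradient i = Δh / L = 11.2 / 1000 = 0.01120.
Q = Σ(K_i·b_i) · W · i = 618.3 × 689 × 0.01120 = 4771 m³/day.

4770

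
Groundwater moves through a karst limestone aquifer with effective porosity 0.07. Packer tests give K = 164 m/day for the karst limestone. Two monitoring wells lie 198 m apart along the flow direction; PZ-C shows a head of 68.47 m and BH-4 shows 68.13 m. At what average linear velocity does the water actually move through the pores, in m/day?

Hydraulic gradient i = (68.47 − 68.13) / 198 = 0.34 / 198 = 0.001717.
Darcy flux q = K · i = 164.0 × 0.001717 = 0.2816 m/day.
Seepage velocity v = q / n_e = 0.2816 / 0.07 = 4.023 m/day.

4.02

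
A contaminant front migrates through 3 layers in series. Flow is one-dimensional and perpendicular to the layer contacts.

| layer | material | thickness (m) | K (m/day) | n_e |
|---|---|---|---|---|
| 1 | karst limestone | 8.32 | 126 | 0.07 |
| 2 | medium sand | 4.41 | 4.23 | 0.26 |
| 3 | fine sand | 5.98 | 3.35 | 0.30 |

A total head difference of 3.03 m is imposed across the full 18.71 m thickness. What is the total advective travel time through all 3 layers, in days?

3.36

With flow normal to the layers, continuity requires the same specific discharge q through every layer.
Σ(b_i/K_i) = 8.32/126 + 4.41/4.23 + 5.98/3.35 = 2.894 d.
q = Δh / Σ(b_i/K_i) = 3.03 / 2.894 = 1.047 m/day.
In each layer the seepage velocity is v_i = q/n_i, so the layer transit time is t_i = b_i·n_i / q:
  layer 1 (karst limestone): t_1 = 8.32 × 0.07 / 1.047 = 0.5562 d
  layer 2 (medium sand): t_2 = 4.41 × 0.26 / 1.047 = 1.095 d
  layer 3 (fine sand): t_3 = 5.98 × 0.30 / 1.047 = 1.713 d
Total t = Σ t_i = 3.364 days.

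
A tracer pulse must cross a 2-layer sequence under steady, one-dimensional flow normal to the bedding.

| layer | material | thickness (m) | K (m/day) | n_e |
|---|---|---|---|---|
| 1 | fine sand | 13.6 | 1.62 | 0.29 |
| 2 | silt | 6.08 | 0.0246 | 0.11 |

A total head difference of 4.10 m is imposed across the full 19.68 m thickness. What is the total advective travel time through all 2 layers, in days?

288

With flow normal to the layers, continuity requires the same specific discharge q through every layer.
Σ(b_i/K_i) = 13.6/1.62 + 6.08/0.0246 = 255.5 d.
q = Δh / Σ(b_i/K_i) = 4.10 / 255.5 = 0.01604 m/day.
In each layer the seepage velocity is v_i = q/n_i, so the layer transit time is t_i = b_i·n_i / q:
  layer 1 (fine sand): t_1 = 13.6 × 0.29 / 0.01604 = 245.8 d
  layer 2 (silt): t_2 = 6.08 × 0.11 / 0.01604 = 41.69 d
Total t = Σ t_i = 287.5 days.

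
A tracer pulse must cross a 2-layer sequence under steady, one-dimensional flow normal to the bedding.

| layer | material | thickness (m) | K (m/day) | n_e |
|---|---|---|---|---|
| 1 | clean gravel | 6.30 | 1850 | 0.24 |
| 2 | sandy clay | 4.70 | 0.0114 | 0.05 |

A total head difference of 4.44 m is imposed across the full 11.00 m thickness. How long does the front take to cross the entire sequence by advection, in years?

0.444

With flow normal to the layers, continuity requires the same specific discharge q through every layer.
Σ(b_i/K_i) = 6.30/1850 + 4.70/0.0114 = 412.3 d.
q = Δh / Σ(b_i/K_i) = 4.44 / 412.3 = 0.01077 m/day.
In each layer the seepage velocity is v_i = q/n_i, so the layer transit time is t_i = b_i·n_i / q:
  layer 1 (clean gravel): t_1 = 6.30 × 0.24 / 0.01077 = 140.4 d
  layer 2 (sandy clay): t_2 = 4.70 × 0.05 / 0.01077 = 21.82 d
Total t = Σ t_i = 162.2 days = 0.4441 years.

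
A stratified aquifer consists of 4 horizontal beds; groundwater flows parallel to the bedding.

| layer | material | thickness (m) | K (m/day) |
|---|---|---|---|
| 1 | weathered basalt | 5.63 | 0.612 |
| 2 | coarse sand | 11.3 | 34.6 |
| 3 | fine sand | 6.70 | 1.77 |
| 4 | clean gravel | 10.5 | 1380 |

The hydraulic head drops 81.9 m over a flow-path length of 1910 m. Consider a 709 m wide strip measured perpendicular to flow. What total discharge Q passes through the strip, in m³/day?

453000

Flow is parallel to layering, so each bed carries its own Darcy discharge and the transmissivities add.
Σ(K_i·b_i) = 0.612×5.63 + 34.6×11.3 + 1.77×6.70 + 1380×10.5 = 14896 m²/day.
Hydraulic gradient i = Δh / L = 81.9 / 1910 = 0.04288.
Q = Σ(K_i·b_i) · W · i = 14896 × 709 × 0.04288 = 4.529e+05 m³/day.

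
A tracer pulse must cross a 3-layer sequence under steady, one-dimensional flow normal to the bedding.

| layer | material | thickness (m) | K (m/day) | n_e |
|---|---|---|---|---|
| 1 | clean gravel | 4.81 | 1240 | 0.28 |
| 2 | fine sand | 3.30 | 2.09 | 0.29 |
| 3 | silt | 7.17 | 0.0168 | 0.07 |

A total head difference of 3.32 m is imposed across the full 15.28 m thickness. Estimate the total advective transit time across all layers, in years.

0.991

With flow normal to the layers, continuity requires the same specific discharge q through every layer.
Σ(b_i/K_i) = 4.81/1240 + 3.30/2.09 + 7.17/0.0168 = 428.4 d.
q = Δh / Σ(b_i/K_i) = 3.32 / 428.4 = 0.007750 m/day.
In each layer the seepage velocity is v_i = q/n_i, so the layer transit time is t_i = b_i·n_i / q:
  layer 1 (clean gravel): t_1 = 4.81 × 0.28 / 0.007750 = 173.8 d
  layer 2 (fine sand): t_2 = 3.30 × 0.29 / 0.007750 = 123.5 d
  layer 3 (silt): t_3 = 7.17 × 0.07 / 0.007750 = 64.76 d
Total t = Σ t_i = 362.0 days = 0.9911 years.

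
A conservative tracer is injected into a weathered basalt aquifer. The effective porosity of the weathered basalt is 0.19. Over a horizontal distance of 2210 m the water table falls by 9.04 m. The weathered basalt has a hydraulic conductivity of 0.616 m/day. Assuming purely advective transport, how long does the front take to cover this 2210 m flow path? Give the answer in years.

Hydraulic gradient i = Δh / L = 9.04 / 2210 = 0.004090.
Darcy flux q = K · i = 0.6160 × 0.004090 = 0.002520 m/day.
Seepage velocity v = q / n_e = 0.002520 / 0.19 = 0.01326 m/day.
Travel time t = L / v = 2210 / 0.01326 = 1.666e+05 days = 456.2 years.

456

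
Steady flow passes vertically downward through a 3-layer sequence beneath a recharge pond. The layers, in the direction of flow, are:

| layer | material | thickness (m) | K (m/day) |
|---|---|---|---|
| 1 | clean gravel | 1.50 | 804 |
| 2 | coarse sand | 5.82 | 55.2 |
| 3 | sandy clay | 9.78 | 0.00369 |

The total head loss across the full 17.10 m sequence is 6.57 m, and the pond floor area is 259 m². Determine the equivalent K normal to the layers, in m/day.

Flow is perpendicular to layering, so the layers act in series and the equivalent K is the thickness-weighted harmonic mean.
Total thickness L = 1.50 + 5.82 + 9.78 = 17.10 m.
Σ(b_i/K_i) = 1.50/804 + 5.82/55.2 + 9.78/0.00369 = 2651 d.
K_eq = L / Σ(b_i/K_i) = 17.10 / 2651 = 0.006452 m/day.

0.00645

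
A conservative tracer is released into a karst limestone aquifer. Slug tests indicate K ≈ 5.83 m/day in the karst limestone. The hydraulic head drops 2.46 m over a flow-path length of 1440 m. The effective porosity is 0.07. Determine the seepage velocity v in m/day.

Hydraulic gradient i = Δh / L = 2.46 / 1440 = 0.001708.
Darcy flux q = K · i = 5.830 × 0.001708 = 0.009960 m/day.
Seepage velocity v = q / n_e = 0.009960 / 0.07 = 0.1423 m/day.

0.142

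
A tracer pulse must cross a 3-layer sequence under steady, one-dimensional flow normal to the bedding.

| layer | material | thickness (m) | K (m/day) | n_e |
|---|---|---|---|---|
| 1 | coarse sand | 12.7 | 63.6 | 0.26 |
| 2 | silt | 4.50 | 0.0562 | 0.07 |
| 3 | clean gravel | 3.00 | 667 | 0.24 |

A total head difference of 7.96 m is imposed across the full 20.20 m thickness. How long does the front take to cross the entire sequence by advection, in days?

43.7

With flow normal to the layers, continuity requires the same specific discharge q through every layer.
Σ(b_i/K_i) = 12.7/63.6 + 4.50/0.0562 + 3.00/667 = 80.28 d.
q = Δh / Σ(b_i/K_i) = 7.96 / 80.28 = 0.09916 m/day.
In each layer the seepage velocity is v_i = q/n_i, so the layer transit time is t_i = b_i·n_i / q:
  layer 1 (coarse sand): t_1 = 12.7 × 0.26 / 0.09916 = 33.30 d
  layer 2 (silt): t_2 = 4.50 × 0.07 / 0.09916 = 3.177 d
  layer 3 (clean gravel): t_3 = 3.00 × 0.24 / 0.09916 = 7.261 d
Total t = Σ t_i = 43.74 days.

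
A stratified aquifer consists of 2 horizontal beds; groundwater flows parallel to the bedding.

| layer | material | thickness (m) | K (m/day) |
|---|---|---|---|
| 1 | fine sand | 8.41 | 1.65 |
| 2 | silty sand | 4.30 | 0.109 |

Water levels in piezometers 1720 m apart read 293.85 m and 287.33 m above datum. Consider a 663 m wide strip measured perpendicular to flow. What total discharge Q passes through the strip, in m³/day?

Flow is parallel to layering, so each bed carries its own Darcy discharge and the transmissivities add.
Σ(K_i·b_i) = 1.65×8.41 + 0.109×4.30 = 14.35 m²/day.
Hydraulic gradient i = (293.85 − 287.33) / 1720 = 6.52 / 1720 = 0.003791.
Q = Σ(K_i·b_i) · W · i = 14.35 × 663 × 0.003791 = 36.05 m³/day.

36.1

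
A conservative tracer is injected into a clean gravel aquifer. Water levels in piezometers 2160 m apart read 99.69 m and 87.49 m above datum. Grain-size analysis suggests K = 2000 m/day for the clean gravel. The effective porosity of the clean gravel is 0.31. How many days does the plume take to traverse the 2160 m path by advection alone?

Hydraulic gradient i = (99.69 − 87.49) / 2160 = 12.2 / 2160 = 0.005648.
Darcy flux q = K · i = 2000 × 0.005648 = 11.30 m/day.
Seepage velocity v = q / n_e = 11.30 / 0.31 = 36.44 m/day.
Travel time t = L / v = 2160 / 36.44 = 59.28 days.

59.3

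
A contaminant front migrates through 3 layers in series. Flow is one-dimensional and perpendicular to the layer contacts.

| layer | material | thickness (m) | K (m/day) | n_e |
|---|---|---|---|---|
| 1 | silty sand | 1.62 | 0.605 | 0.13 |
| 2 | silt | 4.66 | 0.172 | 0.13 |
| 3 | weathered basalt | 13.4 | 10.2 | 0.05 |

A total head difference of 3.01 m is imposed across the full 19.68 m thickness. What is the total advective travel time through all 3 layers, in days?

With flow normal to the layers, continuity requires the same specific discharge q through every layer.
Σ(b_i/K_i) = 1.62/0.605 + 4.66/0.172 + 13.4/10.2 = 31.08 d.
q = Δh / Σ(b_i/K_i) = 3.01 / 31.08 = 0.09683 m/day.
In each layer the seepage velocity is v_i = q/n_i, so the layer transit time is t_i = b_i·n_i / q:
  layer 1 (silty sand): t_1 = 1.62 × 0.13 / 0.09683 = 2.175 d
  layer 2 (silt): t_2 = 4.66 × 0.13 / 0.09683 = 6.256 d
  layer 3 (weathered basalt): t_3 = 13.4 × 0.05 / 0.09683 = 6.919 d
Total t = Σ t_i = 15.35 days.

15.4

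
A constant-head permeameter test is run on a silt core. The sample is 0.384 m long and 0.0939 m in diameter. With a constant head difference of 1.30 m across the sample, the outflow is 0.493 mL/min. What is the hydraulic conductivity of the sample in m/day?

Cross-sectional area A = π·(d/2)² = π × (0.0939/2)² = 0.006925 m².
Convert discharge: 0.493 mL/min = 8.217e-09 m³/s.
Darcy's law rearranged: K = Q·L / (A·Δh) = 8.217e-09 × 0.384 / (0.006925 × 1.30) = 3.505e-07 m/s = 0.03028 m/day.

0.0303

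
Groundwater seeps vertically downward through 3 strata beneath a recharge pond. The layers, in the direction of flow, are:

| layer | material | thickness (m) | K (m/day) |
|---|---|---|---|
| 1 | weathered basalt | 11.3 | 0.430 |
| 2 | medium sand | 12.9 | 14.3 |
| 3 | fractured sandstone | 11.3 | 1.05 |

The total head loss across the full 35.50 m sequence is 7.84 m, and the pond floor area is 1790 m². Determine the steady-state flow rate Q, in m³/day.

Flow is perpendicular to layering, so the layers act in series and the equivalent K is the thickness-weighted harmonic mean.
Total thickness L = 11.3 + 12.9 + 11.3 = 35.50 m.
Σ(b_i/K_i) = 11.3/0.430 + 12.9/14.3 + 11.3/1.05 = 37.94 d.
K_eq = L / Σ(b_i/K_i) = 35.50 / 37.94 = 0.9356 m/day.
Q = K_eq · A · (Δh/L) = 0.9356 × 1790 × (7.84/35.50) = 369.9 m³/day.

370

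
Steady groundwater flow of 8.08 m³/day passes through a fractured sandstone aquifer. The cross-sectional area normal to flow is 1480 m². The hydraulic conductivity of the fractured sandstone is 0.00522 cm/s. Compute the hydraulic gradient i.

Convert K: 0.00522 cm/s × 864 = 4.510 m/day.
From Q = K·A·i, i = Q / (K·A) = 8.08 / (4.510 × 1480) = 0.001211.

0.00121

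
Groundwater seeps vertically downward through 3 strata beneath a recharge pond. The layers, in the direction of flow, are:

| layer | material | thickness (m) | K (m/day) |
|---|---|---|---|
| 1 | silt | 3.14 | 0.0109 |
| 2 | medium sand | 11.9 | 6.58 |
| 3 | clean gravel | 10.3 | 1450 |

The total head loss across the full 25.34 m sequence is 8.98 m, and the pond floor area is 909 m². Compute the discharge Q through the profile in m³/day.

28.2

Flow is perpendicular to layering, so the layers act in series and the equivalent K is the thickness-weighted harmonic mean.
Total thickness L = 3.14 + 11.9 + 10.3 = 25.34 m.
Σ(b_i/K_i) = 3.14/0.0109 + 11.9/6.58 + 10.3/1450 = 289.9 d.
K_eq = L / Σ(b_i/K_i) = 25.34 / 289.9 = 0.08741 m/day.
Q = K_eq · A · (Δh/L) = 0.08741 × 909 × (8.98/25.34) = 28.16 m³/day.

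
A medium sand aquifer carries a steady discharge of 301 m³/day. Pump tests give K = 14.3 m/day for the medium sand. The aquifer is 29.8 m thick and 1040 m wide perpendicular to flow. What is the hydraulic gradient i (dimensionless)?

0.000679

Cross-sectional area A = 1040 × 29.8 = 30992 m².
From Q = K·A·i, i = Q / (K·A) = 301 / (14.30 × 30992) = 0.0006792.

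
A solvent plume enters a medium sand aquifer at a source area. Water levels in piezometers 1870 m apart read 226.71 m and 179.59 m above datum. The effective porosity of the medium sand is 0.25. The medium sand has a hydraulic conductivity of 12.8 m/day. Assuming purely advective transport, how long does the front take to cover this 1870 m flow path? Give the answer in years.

3.97

Hydraulic gradient i = (226.71 − 179.59) / 1870 = 47.12 / 1870 = 0.02520.
Darcy flux q = K · i = 12.80 × 0.02520 = 0.3225 m/day.
Seepage velocity v = q / n_e = 0.3225 / 0.25 = 1.290 m/day.
Travel time t = L / v = 1870 / 1.290 = 1449 days = 3.968 years.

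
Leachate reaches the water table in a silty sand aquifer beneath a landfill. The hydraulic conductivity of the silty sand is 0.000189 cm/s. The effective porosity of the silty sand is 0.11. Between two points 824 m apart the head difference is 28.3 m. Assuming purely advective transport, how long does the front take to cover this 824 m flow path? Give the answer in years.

Convert K: 0.000189 cm/s × 864 = 0.1633 m/day.
Hydraulic gradient i = Δh / L = 28.3 / 824 = 0.03434.
Darcy flux q = K · i = 0.1633 × 0.03434 = 0.005608 m/day.
Seepage velocity v = q / n_e = 0.005608 / 0.11 = 0.05098 m/day.
Travel time t = L / v = 824 / 0.05098 = 16162 days = 44.25 years.

44.2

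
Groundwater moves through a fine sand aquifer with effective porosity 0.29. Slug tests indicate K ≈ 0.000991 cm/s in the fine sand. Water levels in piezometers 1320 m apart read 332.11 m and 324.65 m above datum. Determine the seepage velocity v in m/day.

Convert K: 0.000991 cm/s × 864 = 0.8562 m/day.
Hydraulic gradient i = (332.11 − 324.65) / 1320 = 7.46 / 1320 = 0.005652.
Darcy flux q = K · i = 0.8562 × 0.005652 = 0.004839 m/day.
Seepage velocity v = q / n_e = 0.004839 / 0.29 = 0.01669 m/day.

0.0167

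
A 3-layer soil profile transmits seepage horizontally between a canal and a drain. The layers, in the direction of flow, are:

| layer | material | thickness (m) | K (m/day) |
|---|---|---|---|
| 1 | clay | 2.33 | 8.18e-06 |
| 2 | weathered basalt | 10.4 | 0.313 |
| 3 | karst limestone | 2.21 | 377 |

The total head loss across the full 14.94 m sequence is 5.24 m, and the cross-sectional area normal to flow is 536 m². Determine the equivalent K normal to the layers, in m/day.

Flow is perpendicular to layering, so the layers act in series and the equivalent K is the thickness-weighted harmonic mean.
Total thickness L = 2.33 + 10.4 + 2.21 = 14.94 m.
Σ(b_i/K_i) = 2.33/8.18e-06 + 10.4/0.313 + 2.21/377 = 2.849e+05 d.
K_eq = L / Σ(b_i/K_i) = 14.94 / 2.849e+05 = 5.244e-05 m/day.

5.24e-05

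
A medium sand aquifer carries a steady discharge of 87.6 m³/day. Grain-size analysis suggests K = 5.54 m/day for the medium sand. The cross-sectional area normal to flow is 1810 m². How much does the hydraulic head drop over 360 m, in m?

3.14

From Q = K·A·i, i = Q / (K·A) = 87.6 / (5.540 × 1810) = 0.008736.
Head loss Δh = i · L = 0.008736 × 360 = 3.145 m.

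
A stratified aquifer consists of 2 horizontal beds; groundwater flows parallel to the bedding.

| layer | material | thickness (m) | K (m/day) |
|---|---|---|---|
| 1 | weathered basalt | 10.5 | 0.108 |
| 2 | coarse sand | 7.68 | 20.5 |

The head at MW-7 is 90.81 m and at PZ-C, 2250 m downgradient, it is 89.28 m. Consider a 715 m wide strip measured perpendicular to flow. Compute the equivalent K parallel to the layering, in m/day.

Flow is parallel to layering, so each bed carries its own Darcy discharge and the transmissivities add.
Σ(K_i·b_i) = 0.108×10.5 + 20.5×7.68 = 158.6 m²/day.
Total thickness b = 18.18 m, so K_eq = Σ(K_i·b_i)/b = 8.722 m/day.

8.72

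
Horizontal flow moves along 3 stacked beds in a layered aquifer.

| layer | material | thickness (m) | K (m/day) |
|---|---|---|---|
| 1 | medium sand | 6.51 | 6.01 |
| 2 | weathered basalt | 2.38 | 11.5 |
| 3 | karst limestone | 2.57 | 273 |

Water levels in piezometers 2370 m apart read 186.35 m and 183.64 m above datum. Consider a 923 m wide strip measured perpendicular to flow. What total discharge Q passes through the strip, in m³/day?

811

Flow is parallel to layering, so each bed carries its own Darcy discharge and the transmissivities add.
Σ(K_i·b_i) = 6.01×6.51 + 11.5×2.38 + 273×2.57 = 768.1 m²/day.
Hydraulic gradient i = (186.35 − 183.64) / 2370 = 2.71 / 2370 = 0.001143.
Q = Σ(K_i·b_i) · W · i = 768.1 × 923 × 0.001143 = 810.7 m³/day.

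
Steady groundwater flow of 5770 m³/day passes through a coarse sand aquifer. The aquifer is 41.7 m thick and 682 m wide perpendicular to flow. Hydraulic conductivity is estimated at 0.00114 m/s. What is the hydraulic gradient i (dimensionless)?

0.00206

Convert K: 0.00114 m/s × 86400 = 98.50 m/day.
Cross-sectional area A = 682 × 41.7 = 28439 m².
From Q = K·A·i, i = Q / (K·A) = 5770 / (98.50 × 28439) = 0.002060.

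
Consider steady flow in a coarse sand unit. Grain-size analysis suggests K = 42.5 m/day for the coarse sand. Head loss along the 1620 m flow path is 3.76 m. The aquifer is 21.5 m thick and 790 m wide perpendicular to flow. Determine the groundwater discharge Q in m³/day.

Cross-sectional area A = 790 × 21.5 = 16985 m².
Hydraulic gradient i = Δh / L = 3.76 / 1620 = 0.002321.
Darcy's law: Q = K · A · i = 42.50 × 16985 × 0.002321 = 1675 m³/day.

1680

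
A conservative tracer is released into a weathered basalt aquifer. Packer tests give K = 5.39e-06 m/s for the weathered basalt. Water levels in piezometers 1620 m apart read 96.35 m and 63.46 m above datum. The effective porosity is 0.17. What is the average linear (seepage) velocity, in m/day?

0.0556

Convert K: 5.39e-06 m/s × 86400 = 0.4657 m/day.
Hydraulic gradient i = (96.35 − 63.46) / 1620 = 32.89 / 1620 = 0.02030.
Darcy flux q = K · i = 0.4657 × 0.02030 = 0.009455 m/day.
Seepage velocity v = q / n_e = 0.009455 / 0.17 = 0.05562 m/day.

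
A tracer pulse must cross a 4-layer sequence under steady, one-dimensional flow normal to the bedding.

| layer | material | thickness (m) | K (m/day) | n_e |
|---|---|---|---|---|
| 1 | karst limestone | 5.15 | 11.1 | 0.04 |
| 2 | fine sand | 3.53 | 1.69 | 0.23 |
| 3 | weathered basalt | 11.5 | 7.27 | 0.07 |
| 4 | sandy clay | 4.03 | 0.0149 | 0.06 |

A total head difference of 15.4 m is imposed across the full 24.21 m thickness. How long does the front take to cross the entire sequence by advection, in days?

36.8

With flow normal to the layers, continuity requires the same specific discharge q through every layer.
Σ(b_i/K_i) = 5.15/11.1 + 3.53/1.69 + 11.5/7.27 + 4.03/0.0149 = 274.6 d.
q = Δh / Σ(b_i/K_i) = 15.4 / 274.6 = 0.05608 m/day.
In each layer the seepage velocity is v_i = q/n_i, so the layer transit time is t_i = b_i·n_i / q:
  layer 1 (karst limestone): t_1 = 5.15 × 0.04 / 0.05608 = 3.673 d
  layer 2 (fine sand): t_2 = 3.53 × 0.23 / 0.05608 = 14.48 d
  layer 3 (weathered basalt): t_3 = 11.5 × 0.07 / 0.05608 = 14.35 d
  layer 4 (sandy clay): t_4 = 4.03 × 0.06 / 0.05608 = 4.312 d
Total t = Σ t_i = 36.82 days.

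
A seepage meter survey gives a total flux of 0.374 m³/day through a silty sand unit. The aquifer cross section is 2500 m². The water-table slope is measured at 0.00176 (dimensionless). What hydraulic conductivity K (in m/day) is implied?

0.0850

Hydraulic gradient i = 0.00176.
From Q = K·A·i, K = Q / (A·i) = 0.374 / (2500 × 0.001760) = 0.08500 m/day.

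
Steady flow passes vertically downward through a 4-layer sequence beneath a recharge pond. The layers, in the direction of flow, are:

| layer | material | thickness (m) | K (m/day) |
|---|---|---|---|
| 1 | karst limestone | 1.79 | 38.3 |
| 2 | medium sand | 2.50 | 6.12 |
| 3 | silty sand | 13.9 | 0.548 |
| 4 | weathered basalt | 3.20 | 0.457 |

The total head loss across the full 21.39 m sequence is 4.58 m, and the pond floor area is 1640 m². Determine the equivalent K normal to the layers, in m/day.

Flow is perpendicular to layering, so the layers act in series and the equivalent K is the thickness-weighted harmonic mean.
Total thickness L = 1.79 + 2.50 + 13.9 + 3.20 = 21.39 m.
Σ(b_i/K_i) = 1.79/38.3 + 2.50/6.12 + 13.9/0.548 + 3.20/0.457 = 32.82 d.
K_eq = L / Σ(b_i/K_i) = 21.39 / 32.82 = 0.6517 m/day.

0.652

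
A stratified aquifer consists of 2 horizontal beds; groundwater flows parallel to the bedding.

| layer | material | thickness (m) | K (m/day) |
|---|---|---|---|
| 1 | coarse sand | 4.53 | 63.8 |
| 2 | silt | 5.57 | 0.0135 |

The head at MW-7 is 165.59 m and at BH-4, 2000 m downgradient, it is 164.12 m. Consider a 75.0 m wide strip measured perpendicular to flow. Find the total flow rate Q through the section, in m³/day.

15.9

Flow is parallel to layering, so each bed carries its own Darcy discharge and the transmissivities add.
Σ(K_i·b_i) = 63.8×4.53 + 0.0135×5.57 = 289.1 m²/day.
Hydraulic gradient i = (165.59 − 164.12) / 2000 = 1.47 / 2000 = 0.0007350.
Q = Σ(K_i·b_i) · W · i = 289.1 × 75.0 × 0.0007350 = 15.94 m³/day.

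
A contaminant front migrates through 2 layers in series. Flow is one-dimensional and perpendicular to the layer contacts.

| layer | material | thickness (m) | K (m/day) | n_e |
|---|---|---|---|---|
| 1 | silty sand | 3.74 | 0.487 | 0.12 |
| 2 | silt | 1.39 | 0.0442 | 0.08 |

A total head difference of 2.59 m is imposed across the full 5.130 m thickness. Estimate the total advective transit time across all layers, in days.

With flow normal to the layers, continuity requires the same specific discharge q through every layer.
Σ(b_i/K_i) = 3.74/0.487 + 1.39/0.0442 = 39.13 d.
q = Δh / Σ(b_i/K_i) = 2.59 / 39.13 = 0.06619 m/day.
In each layer the seepage velocity is v_i = q/n_i, so the layer transit time is t_i = b_i·n_i / q:
  layer 1 (silty sand): t_1 = 3.74 × 0.12 / 0.06619 = 6.780 d
  layer 2 (silt): t_2 = 1.39 × 0.08 / 0.06619 = 1.680 d
Total t = Σ t_i = 8.460 days.

8.46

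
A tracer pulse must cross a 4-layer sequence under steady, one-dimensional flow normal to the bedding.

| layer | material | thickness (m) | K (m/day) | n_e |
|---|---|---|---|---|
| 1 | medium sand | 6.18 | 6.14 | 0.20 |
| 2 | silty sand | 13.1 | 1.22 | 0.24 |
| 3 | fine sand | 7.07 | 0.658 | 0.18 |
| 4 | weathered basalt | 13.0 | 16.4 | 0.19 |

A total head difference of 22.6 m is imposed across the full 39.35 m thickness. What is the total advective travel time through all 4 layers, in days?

With flow normal to the layers, continuity requires the same specific discharge q through every layer.
Σ(b_i/K_i) = 6.18/6.14 + 13.1/1.22 + 7.07/0.658 + 13.0/16.4 = 23.28 d.
q = Δh / Σ(b_i/K_i) = 22.6 / 23.28 = 0.9707 m/day.
In each layer the seepage velocity is v_i = q/n_i, so the layer transit time is t_i = b_i·n_i / q:
  layer 1 (medium sand): t_1 = 6.18 × 0.20 / 0.9707 = 1.273 d
  layer 2 (silty sand): t_2 = 13.1 × 0.24 / 0.9707 = 3.239 d
  layer 3 (fine sand): t_3 = 7.07 × 0.18 / 0.9707 = 1.311 d
  layer 4 (weathered basalt): t_4 = 13.0 × 0.19 / 0.9707 = 2.544 d
Total t = Σ t_i = 8.368 days.

8.37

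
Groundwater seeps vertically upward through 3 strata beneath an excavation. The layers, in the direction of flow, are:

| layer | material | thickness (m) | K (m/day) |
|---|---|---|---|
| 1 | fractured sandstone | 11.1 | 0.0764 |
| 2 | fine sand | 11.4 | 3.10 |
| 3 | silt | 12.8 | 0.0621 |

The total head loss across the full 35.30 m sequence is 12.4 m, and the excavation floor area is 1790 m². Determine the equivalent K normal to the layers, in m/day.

Flow is perpendicular to layering, so the layers act in series and the equivalent K is the thickness-weighted harmonic mean.
Total thickness L = 11.1 + 11.4 + 12.8 = 35.30 m.
Σ(b_i/K_i) = 11.1/0.0764 + 11.4/3.10 + 12.8/0.0621 = 355.1 d.
K_eq = L / Σ(b_i/K_i) = 35.30 / 355.1 = 0.09941 m/day.

0.0994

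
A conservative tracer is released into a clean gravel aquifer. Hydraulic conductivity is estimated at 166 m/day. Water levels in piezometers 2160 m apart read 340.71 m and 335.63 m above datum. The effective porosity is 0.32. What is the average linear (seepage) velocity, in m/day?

1.22

Hydraulic gradient i = (340.71 − 335.63) / 2160 = 5.08 / 2160 = 0.002352.
Darcy flux q = K · i = 166.0 × 0.002352 = 0.3904 m/day.
Seepage velocity v = q / n_e = 0.3904 / 0.32 = 1.220 m/day.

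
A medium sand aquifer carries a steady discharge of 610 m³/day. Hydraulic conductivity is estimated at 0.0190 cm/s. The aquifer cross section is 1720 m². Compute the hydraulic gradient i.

Convert K: 0.0190 cm/s × 864 = 16.42 m/day.
From Q = K·A·i, i = Q / (K·A) = 610 / (16.42 × 1720) = 0.02160.

0.0216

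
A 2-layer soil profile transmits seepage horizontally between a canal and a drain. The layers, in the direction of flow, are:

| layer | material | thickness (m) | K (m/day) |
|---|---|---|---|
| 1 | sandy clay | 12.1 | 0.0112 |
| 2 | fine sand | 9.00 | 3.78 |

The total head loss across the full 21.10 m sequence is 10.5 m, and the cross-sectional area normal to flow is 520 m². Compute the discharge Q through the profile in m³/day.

Flow is perpendicular to layering, so the layers act in series and the equivalent K is the thickness-weighted harmonic mean.
Total thickness L = 12.1 + 9.00 = 21.10 m.
Σ(b_i/K_i) = 12.1/0.0112 + 9.00/3.78 = 1083 d.
K_eq = L / Σ(b_i/K_i) = 21.10 / 1083 = 0.01949 m/day.
Q = K_eq · A · (Δh/L) = 0.01949 × 520 × (10.5/21.10) = 5.043 m³/day.

5.04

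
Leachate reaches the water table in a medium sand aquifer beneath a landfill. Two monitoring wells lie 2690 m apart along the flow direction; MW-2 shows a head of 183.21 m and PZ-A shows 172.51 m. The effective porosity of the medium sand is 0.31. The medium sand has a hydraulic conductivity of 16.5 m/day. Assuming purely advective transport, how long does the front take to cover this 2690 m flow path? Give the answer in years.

34.8

Hydraulic gradient i = (183.21 − 172.51) / 2690 = 10.7 / 2690 = 0.003978.
Darcy flux q = K · i = 16.50 × 0.003978 = 0.06563 m/day.
Seepage velocity v = q / n_e = 0.06563 / 0.31 = 0.2117 m/day.
Travel time t = L / v = 2690 / 0.2117 = 12706 days = 34.79 years.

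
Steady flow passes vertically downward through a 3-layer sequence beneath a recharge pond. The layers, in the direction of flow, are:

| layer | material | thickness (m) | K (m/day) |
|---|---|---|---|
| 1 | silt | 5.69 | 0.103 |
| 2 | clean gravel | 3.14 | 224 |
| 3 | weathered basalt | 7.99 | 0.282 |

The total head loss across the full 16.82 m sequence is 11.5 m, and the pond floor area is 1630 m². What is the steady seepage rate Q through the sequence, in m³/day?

224

Flow is perpendicular to layering, so the layers act in series and the equivalent K is the thickness-weighted harmonic mean.
Total thickness L = 5.69 + 3.14 + 7.99 = 16.82 m.
Σ(b_i/K_i) = 5.69/0.103 + 3.14/224 + 7.99/0.282 = 83.59 d.
K_eq = L / Σ(b_i/K_i) = 16.82 / 83.59 = 0.2012 m/day.
Q = K_eq · A · (Δh/L) = 0.2012 × 1630 × (11.5/16.82) = 224.2 m³/day.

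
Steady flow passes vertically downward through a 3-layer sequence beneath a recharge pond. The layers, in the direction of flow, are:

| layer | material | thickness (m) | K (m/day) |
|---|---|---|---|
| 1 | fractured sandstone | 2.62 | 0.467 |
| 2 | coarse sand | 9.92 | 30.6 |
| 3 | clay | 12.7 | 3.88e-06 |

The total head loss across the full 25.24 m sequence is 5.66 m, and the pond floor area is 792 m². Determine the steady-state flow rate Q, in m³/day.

0.00137

Flow is perpendicular to layering, so the layers act in series and the equivalent K is the thickness-weighted harmonic mean.
Total thickness L = 2.62 + 9.92 + 12.7 = 25.24 m.
Σ(b_i/K_i) = 2.62/0.467 + 9.92/30.6 + 12.7/3.88e-06 = 3.273e+06 d.
K_eq = L / Σ(b_i/K_i) = 25.24 / 3.273e+06 = 7.711e-06 m/day.
Q = K_eq · A · (Δh/L) = 7.711e-06 × 792 × (5.66/25.24) = 0.001370 m³/day.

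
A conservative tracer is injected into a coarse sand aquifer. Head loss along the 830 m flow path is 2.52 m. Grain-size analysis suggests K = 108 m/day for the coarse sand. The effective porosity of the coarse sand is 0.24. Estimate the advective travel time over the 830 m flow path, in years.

1.66

Hydraulic gradient i = Δh / L = 2.52 / 830 = 0.003036.
Darcy flux q = K · i = 108.0 × 0.003036 = 0.3279 m/day.
Seepage velocity v = q / n_e = 0.3279 / 0.24 = 1.366 m/day.
Travel time t = L / v = 830 / 1.366 = 607.5 days = 1.663 years.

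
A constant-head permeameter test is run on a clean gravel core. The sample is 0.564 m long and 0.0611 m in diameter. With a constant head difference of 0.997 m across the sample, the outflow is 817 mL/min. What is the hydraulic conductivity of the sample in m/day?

Cross-sectional area A = π·(d/2)² = π × (0.0611/2)² = 0.002932 m².
Convert discharge: 817 mL/min = 1.362e-05 m³/s.
Darcy's law rearranged: K = Q·L / (A·Δh) = 1.362e-05 × 0.564 / (0.002932 × 0.997) = 0.002627 m/s = 227.0 m/day.

227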